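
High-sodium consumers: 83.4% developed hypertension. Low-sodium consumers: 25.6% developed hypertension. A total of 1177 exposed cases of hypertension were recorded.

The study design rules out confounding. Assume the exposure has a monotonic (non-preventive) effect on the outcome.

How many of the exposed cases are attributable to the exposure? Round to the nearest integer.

about 816 cases

p₁ = 0.834, p₀ = 0.256.
PN = (p₁ − p₀)/p₁ = (0.834 − 0.256) / 0.834 ≈ 0.69305.
Attributable cases ≈ PN × (exposed cases) = 0.69305 × 1177 ≈ 815.71.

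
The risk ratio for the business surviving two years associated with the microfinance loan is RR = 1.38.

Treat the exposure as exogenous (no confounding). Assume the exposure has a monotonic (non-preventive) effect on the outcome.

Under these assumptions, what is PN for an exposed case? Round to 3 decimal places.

Under exogeneity and monotonicity, PN = (RR − 1) / RR = 1 − 1/RR.
PN = (1.38 − 1) / 1.38 = 0.38 / 1.38 ≈ 0.2754

PN ≈ 0.275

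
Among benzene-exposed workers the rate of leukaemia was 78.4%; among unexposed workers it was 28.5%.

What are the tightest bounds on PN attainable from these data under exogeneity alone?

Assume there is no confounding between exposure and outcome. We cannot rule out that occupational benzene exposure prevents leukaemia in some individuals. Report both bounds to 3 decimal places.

0.636 ≤ PN ≤ 0.912

p₁ = 0.784, p₀ = 0.285.
Under exogeneity alone the bounds on PN are max{0,(p₁−p₀)/p₁} ≤ PN ≤ min{1,(1−p₀)/p₁}.
  lower = (p₁ − p₀)/p₁ = 0.499 / 0.784 ≈ 0.6365
  upper = min{1, (1 − p₀)/p₁} = 0.715 / 0.784 ≈ 0.9120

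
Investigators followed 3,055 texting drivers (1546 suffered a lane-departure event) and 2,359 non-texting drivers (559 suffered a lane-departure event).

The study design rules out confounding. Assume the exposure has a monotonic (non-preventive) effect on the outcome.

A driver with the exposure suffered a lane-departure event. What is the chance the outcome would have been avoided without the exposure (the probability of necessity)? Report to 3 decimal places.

PN ≈ 0.532

p₁ = P(outcome | exposed) = 1546/3055 = 0.50606
p₀ = P(outcome | unexposed) = 559/2359 = 0.23696
Under exogeneity and monotonicity, PN = (p₁ − p₀) / p₁.
PN = (0.50606 − 0.23696) / 0.50606 = 0.26909 / 0.50606 ≈ 0.5317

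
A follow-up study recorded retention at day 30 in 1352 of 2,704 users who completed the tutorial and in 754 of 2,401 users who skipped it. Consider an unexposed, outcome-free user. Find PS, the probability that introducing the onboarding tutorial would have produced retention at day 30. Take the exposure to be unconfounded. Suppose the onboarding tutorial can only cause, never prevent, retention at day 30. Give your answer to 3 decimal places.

PS ≈ 0.271

p₁ = P(outcome | exposed) = 1352/2704 = 0.5
p₀ = P(outcome | unexposed) = 754/2401 = 0.31404
Under exogeneity and monotonicity, PS = (p₁ − p₀) / (1 − p₀).
PS = (0.5 − 0.31404) / (1 − 0.31404) = 0.18596 / 0.68596 ≈ 0.2711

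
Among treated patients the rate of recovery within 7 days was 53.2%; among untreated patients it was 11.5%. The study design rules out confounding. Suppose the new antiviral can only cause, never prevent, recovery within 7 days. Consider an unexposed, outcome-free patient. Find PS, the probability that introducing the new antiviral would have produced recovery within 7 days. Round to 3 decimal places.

PS ≈ 0.471

p₁ = 0.532, p₀ = 0.115.
Under exogeneity and monotonicity, PS = (p₁ − p₀) / (1 − p₀).
PS = (0.532 − 0.115) / (1 − 0.115) = 0.417 / 0.885 ≈ 0.4712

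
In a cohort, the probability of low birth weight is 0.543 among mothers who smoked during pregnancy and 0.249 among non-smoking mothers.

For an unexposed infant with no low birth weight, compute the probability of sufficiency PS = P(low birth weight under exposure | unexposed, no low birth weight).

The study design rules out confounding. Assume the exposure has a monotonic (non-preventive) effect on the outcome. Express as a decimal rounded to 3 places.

Let p₁ = 0.543, p₀ = 0.249.
Under exogeneity and monotonicity, PS = (p₁ − p₀) / (1 − p₀).
PS = (0.543 − 0.249) / (1 − 0.249) = 0.294 / 0.751 ≈ 0.3915

PS ≈ 0.391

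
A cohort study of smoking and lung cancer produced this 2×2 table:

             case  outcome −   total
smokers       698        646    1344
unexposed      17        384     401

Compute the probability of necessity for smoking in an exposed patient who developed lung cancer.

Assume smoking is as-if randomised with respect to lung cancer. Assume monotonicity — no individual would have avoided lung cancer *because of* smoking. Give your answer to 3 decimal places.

p₁ = P(outcome | exposed) = 698/1344 = 0.51935
p₀ = P(outcome | unexposed) = 17/401 = 0.042394
Under exogeneity and monotonicity, PN = (p₁ − p₀) / p₁.
PN = (0.51935 − 0.042394) / 0.51935 = 0.47695 / 0.51935 ≈ 0.9184

PN ≈ 0.918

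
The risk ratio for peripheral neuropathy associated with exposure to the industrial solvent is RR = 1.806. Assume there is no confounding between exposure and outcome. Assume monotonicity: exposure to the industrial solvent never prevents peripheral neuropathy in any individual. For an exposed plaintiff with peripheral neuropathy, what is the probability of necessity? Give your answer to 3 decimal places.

PN ≈ 0.446

Under exogeneity and monotonicity, PN = (RR − 1) / RR = 1 − 1/RR.
PN = (1.806 − 1) / 1.806 = 0.806 / 1.806 ≈ 0.4463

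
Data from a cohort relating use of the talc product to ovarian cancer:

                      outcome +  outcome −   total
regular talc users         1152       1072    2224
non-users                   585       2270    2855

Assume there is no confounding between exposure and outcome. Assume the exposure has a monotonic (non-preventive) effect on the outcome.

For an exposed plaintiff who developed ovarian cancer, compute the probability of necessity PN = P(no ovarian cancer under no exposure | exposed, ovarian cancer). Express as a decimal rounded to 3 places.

PN ≈ 0.604

p₁ = P(outcome | exposed) = 1152/2224 = 0.51799
p₀ = P(outcome | unexposed) = 585/2855 = 0.2049
Under exogeneity and monotonicity, PN = (p₁ − p₀)/p₁.
PN = (0.51799 − 0.2049) / 0.51799 ≈ 0.6044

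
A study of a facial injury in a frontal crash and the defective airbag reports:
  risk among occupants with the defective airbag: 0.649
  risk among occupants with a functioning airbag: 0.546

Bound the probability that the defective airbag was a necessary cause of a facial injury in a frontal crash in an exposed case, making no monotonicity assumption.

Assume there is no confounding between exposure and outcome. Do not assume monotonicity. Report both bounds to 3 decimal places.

0.159 ≤ PN ≤ 0.700

Let p₁ = 0.649, p₀ = 0.546.
Under exogeneity alone the bounds on PN are max{0,(p₁−p₀)/p₁} ≤ PN ≤ min{1,(1−p₀)/p₁}.
  lower = (p₁ − p₀)/p₁ = 0.103 / 0.649 ≈ 0.1587
  upper = min{1, (1 − p₀)/p₁} = 0.454 / 0.649 ≈ 0.6995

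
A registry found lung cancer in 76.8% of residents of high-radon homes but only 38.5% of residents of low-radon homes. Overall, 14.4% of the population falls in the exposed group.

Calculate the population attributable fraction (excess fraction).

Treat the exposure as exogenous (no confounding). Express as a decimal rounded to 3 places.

p₁ = 0.768, p₀ = 0.385.
Overall risk P(Y=1) = π·p₁ + (1−π)·p₀ = 0.144×0.768 + 0.856×0.385 = 0.44015.
Under exogeneity, PAF = [P(Y=1) − p₀] / P(Y=1).
PAF = (0.44015 − 0.385) / 0.44015 ≈ 0.1253

PAF ≈ 0.125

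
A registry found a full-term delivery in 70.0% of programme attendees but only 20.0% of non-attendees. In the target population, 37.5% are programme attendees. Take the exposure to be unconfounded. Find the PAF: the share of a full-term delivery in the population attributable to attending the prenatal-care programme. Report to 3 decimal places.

p₁ = 0.7, p₀ = 0.2.
Overall risk P(Y=1) = π·p₁ + (1−π)·p₀ = 0.375×0.7 + 0.625×0.2 = 0.3875.
Under exogeneity, PAF = [P(Y=1) − p₀] / P(Y=1).
PAF = (0.3875 − 0.2) / 0.3875 ≈ 0.4839

PAF ≈ 0.484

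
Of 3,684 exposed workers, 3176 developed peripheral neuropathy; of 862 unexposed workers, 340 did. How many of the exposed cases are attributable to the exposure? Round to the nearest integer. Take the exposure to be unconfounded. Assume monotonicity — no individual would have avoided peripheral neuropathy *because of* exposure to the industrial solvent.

p₁ = P(outcome | exposed) = 3176/3684 = 0.86211
p₀ = P(outcome | unexposed) = 340/862 = 0.39443
PN = (p₁ − p₀)/p₁ = (0.86211 − 0.39443) / 0.86211 ≈ 0.54248.
Attributable cases ≈ PN × (exposed cases) = 0.54248 × 3176 ≈ 1722.91.

about 1723 cases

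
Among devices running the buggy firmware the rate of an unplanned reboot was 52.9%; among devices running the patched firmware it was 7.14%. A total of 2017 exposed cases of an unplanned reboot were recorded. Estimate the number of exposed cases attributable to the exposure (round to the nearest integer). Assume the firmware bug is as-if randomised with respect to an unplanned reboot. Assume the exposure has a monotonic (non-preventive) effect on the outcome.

p₁ = 0.529, p₀ = 0.0714.
PN = (p₁ − p₀)/p₁ = (0.529 − 0.0714) / 0.529 ≈ 0.86503.
Attributable cases ≈ PN × (exposed cases) = 0.86503 × 2017 ≈ 1744.76.

about 1745 cases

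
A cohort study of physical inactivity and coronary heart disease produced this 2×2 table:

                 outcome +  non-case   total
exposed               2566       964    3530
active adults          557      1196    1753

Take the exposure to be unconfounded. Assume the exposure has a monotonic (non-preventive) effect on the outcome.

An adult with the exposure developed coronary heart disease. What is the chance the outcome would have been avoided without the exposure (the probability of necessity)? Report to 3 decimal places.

p₁ = P(outcome | exposed) = 2566/3530 = 0.72691
p₀ = P(outcome | unexposed) = 557/1753 = 0.31774
Under exogeneity and monotonicity, PN = (p₁ − p₀)/p₁.
PN = (0.72691 − 0.31774) / 0.72691 ≈ 0.5629

PN ≈ 0.563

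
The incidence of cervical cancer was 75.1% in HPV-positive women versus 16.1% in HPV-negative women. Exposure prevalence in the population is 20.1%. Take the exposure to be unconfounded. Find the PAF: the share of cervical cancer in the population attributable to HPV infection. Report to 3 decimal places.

PAF ≈ 0.424

p₁ = 0.751, p₀ = 0.161.
Overall risk P(Y=1) = π·p₁ + (1−π)·p₀ = 0.201×0.751 + 0.799×0.161 = 0.27959.
Under exogeneity, PAF = [P(Y=1) − p₀] / P(Y=1).
PAF = (0.27959 − 0.161) / 0.27959 ≈ 0.4242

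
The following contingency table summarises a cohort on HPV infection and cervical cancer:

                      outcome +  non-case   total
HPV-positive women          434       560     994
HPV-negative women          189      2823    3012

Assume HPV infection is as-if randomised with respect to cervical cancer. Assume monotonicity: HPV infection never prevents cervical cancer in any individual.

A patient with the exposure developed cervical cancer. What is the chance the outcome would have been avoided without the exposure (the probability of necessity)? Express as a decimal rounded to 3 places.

PN ≈ 0.856

p₁ = P(outcome | exposed) = 434/994 = 0.43662
p₀ = P(outcome | unexposed) = 189/3012 = 0.062749
Under exogeneity and monotonicity, PN = (p₁ − p₀) / p₁.
PN = (0.43662 − 0.062749) / 0.43662 = 0.37387 / 0.43662 ≈ 0.8563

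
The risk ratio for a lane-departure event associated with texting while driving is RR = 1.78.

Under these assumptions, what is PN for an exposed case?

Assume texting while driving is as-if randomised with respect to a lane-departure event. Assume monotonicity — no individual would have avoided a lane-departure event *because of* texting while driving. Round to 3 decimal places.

Under exogeneity and monotonicity, PN = (RR − 1) / RR = 1 − 1/RR.
PN = (1.78 − 1) / 1.78 = 0.78 / 1.78 ≈ 0.4382

PN ≈ 0.438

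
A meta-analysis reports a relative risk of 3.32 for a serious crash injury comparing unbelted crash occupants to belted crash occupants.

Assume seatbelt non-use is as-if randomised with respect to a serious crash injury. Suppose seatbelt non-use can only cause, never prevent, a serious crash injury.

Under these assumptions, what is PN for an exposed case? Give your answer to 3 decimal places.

Under exogeneity and monotonicity, PN = (RR − 1) / RR = 1 − 1/RR.
PN = (3.32 − 1) / 3.32 = 2.32 / 3.32 ≈ 0.6988

PN ≈ 0.699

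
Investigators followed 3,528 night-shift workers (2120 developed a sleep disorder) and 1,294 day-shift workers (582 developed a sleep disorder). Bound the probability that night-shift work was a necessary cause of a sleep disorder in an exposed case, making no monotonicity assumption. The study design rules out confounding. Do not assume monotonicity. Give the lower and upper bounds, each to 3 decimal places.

0.252 ≤ PN ≤ 0.916

p₁ = P(outcome | exposed) = 2120/3528 = 0.60091
p₀ = P(outcome | unexposed) = 582/1294 = 0.44977
Under exogeneity alone the bounds on PN are max{0,(p₁−p₀)/p₁} ≤ PN ≤ min{1,(1−p₀)/p₁}.
  lower = (p₁ − p₀)/p₁ = 0.15114 / 0.60091 ≈ 0.2515
  upper = min{1, (1 − p₀)/p₁} = 0.55023 / 0.60091 ≈ 0.9157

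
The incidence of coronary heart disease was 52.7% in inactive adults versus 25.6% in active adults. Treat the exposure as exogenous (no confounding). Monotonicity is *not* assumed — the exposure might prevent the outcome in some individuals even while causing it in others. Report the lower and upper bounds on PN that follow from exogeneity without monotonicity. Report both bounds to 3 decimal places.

p₁ = 0.527, p₀ = 0.256.
Under exogeneity alone the bounds on PN are max{0,(p₁−p₀)/p₁} ≤ PN ≤ min{1,(1−p₀)/p₁}.
  lower = (p₁ − p₀)/p₁ = 0.271 / 0.527 ≈ 0.5142
  upper = min{1, (1 − p₀)/p₁} = 0.744 / 0.527 ≈ 1.4118 → capped at 1

0.514 ≤ PN ≤ 1.000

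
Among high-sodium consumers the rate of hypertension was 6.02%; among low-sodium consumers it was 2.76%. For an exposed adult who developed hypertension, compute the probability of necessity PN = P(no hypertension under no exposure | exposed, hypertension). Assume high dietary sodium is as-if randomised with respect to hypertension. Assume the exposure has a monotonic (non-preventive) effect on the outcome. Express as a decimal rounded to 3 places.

PN ≈ 0.542

p₁ = 0.0602, p₀ = 0.0276.
Under exogeneity and monotonicity, PN = (p₁ − p₀) / p₁.
PN = (0.0602 − 0.0276) / 0.0602 = 0.0326 / 0.0602 ≈ 0.5415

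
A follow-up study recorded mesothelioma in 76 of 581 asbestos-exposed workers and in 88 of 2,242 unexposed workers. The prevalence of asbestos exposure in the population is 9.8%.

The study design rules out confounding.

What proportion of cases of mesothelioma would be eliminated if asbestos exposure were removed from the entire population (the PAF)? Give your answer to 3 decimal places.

p₁ = P(outcome | exposed) = 76/581 = 0.13081
p₀ = P(outcome | unexposed) = 88/2242 = 0.039251
Overall risk P(Y=1) = π·p₁ + (1−π)·p₀ = 0.098×0.13081 + 0.902×0.039251 = 0.048223.
Under exogeneity, PAF = [P(Y=1) − p₀] / P(Y=1).
PAF = (0.048223 − 0.039251) / 0.048223 ≈ 0.1861

PAF ≈ 0.186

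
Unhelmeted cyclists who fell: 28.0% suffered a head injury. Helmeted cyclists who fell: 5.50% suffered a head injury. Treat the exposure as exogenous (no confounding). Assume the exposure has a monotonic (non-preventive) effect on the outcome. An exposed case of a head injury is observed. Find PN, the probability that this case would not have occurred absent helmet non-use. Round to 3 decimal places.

p₁ = 0.28, p₀ = 0.055.
Under exogeneity and monotonicity, PN = (p₁ − p₀) / p₁.
PN = (0.28 − 0.055) / 0.28 = 0.225 / 0.28 ≈ 0.8036

PN ≈ 0.804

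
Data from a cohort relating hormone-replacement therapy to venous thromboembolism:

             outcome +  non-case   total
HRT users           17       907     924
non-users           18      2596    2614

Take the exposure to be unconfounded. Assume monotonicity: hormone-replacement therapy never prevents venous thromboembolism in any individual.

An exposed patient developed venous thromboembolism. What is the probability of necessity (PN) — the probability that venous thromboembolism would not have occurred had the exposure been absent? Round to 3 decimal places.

PN ≈ 0.626

p₁ = P(outcome | exposed) = 17/924 = 0.018398
p₀ = P(outcome | unexposed) = 18/2614 = 0.006886
Under exogeneity and monotonicity, PN = (p₁ − p₀)/p₁.
PN = (0.018398 − 0.006886) / 0.018398 ≈ 0.6257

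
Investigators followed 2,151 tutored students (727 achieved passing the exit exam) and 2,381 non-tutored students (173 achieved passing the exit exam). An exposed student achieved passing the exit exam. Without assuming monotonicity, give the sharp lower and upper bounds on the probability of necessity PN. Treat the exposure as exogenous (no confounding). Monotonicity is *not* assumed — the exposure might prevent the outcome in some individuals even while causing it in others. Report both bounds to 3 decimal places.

p₁ = P(outcome | exposed) = 727/2151 = 0.33798
p₀ = P(outcome | unexposed) = 173/2381 = 0.072659
Under exogeneity alone the bounds on PN are max{0,(p₁−p₀)/p₁} ≤ PN ≤ min{1,(1−p₀)/p₁}.
  lower = (p₁ − p₀)/p₁ = 0.26532 / 0.33798 ≈ 0.7850
  upper = min{1, (1 − p₀)/p₁} = 0.92734 / 0.33798 ≈ 2.7438 → capped at 1

0.785 ≤ PN ≤ 1.000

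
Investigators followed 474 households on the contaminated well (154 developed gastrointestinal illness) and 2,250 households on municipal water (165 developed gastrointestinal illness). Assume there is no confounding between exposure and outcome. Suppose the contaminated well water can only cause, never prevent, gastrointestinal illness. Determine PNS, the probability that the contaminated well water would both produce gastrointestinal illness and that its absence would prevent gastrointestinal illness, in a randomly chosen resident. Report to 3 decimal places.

PNS ≈ 0.252

p₁ = P(outcome | exposed) = 154/474 = 0.32489
p₀ = P(outcome | unexposed) = 165/2250 = 0.073333
Under exogeneity and monotonicity, PNS = p₁ − p₀.
PNS = 0.32489 − 0.073333 = 0.25156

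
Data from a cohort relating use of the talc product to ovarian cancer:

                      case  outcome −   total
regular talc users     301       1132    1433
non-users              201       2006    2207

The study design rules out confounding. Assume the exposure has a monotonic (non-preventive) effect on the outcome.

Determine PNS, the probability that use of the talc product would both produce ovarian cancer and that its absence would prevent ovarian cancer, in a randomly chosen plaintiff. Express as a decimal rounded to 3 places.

p₁ = P(outcome | exposed) = 301/1433 = 0.21005
p₀ = P(outcome | unexposed) = 201/2207 = 0.091074
Under exogeneity and monotonicity, PNS = p₁ − p₀.
PNS = 0.21005 − 0.091074 = 0.11897

PNS ≈ 0.119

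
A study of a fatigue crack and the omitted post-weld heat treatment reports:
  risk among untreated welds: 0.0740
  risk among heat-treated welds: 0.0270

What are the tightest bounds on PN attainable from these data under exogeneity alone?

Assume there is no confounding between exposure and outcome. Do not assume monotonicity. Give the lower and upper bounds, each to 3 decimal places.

0.635 ≤ PN ≤ 1.000

Let p₁ = 0.074, p₀ = 0.027.
Under exogeneity alone the bounds on PN are max{0,(p₁−p₀)/p₁} ≤ PN ≤ min{1,(1−p₀)/p₁}.
  lower = (p₁ − p₀)/p₁ = 0.047 / 0.074 ≈ 0.6351
  upper = min{1, (1 − p₀)/p₁} = 0.973 / 0.074 ≈ 13.1486 → capped at 1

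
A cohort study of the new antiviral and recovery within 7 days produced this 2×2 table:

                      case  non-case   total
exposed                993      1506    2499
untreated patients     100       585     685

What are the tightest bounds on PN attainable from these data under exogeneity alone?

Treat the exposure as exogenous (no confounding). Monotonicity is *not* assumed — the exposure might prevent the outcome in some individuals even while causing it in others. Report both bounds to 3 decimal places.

0.633 ≤ PN ≤ 1.000

p₁ = P(outcome | exposed) = 993/2499 = 0.39736
p₀ = P(outcome | unexposed) = 100/685 = 0.14599
Under exogeneity alone the bounds on PN are max{0,(p₁−p₀)/p₁} ≤ PN ≤ min{1,(1−p₀)/p₁}.
  lower = (p₁ − p₀)/p₁ = 0.25137 / 0.39736 ≈ 0.6326
  upper = min{1, (1 − p₀)/p₁} = 0.85401 / 0.39736 ≈ 2.1492 → capped at 1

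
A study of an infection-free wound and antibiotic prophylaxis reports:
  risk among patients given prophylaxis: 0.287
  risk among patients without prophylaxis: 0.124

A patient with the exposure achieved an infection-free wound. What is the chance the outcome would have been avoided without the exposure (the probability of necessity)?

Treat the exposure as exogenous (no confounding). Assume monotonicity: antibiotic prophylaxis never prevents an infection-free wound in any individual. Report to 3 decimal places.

Let p₁ = 0.287, p₀ = 0.124.
Under exogeneity and monotonicity, PN = (p₁ − p₀) / p₁.
PN = (0.287 − 0.124) / 0.287 = 0.163 / 0.287 ≈ 0.5679

PN ≈ 0.568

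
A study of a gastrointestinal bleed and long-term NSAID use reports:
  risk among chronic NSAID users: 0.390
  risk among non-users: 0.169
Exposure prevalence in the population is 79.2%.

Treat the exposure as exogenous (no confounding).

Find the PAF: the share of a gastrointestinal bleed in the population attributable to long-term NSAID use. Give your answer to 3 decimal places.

PAF ≈ 0.509

Let p₁ = 0.39, p₀ = 0.169.
Overall risk P(Y=1) = π·p₁ + (1−π)·p₀ = 0.792×0.39 + 0.208×0.169 = 0.34403.
Under exogeneity, PAF = [P(Y=1) − p₀] / P(Y=1).
PAF = (0.34403 − 0.169) / 0.34403 ≈ 0.5088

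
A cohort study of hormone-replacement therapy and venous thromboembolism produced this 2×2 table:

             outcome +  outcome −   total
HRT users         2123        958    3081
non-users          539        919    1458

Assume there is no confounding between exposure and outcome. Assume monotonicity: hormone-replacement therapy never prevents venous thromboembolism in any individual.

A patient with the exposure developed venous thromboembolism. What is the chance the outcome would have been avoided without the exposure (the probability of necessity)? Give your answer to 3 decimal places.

p₁ = P(outcome | exposed) = 2123/3081 = 0.68906
p₀ = P(outcome | unexposed) = 539/1458 = 0.36968
Under exogeneity and monotonicity, PN = (p₁ − p₀) / p₁.
PN = (0.68906 − 0.36968) / 0.68906 = 0.31938 / 0.68906 ≈ 0.4635

PN ≈ 0.463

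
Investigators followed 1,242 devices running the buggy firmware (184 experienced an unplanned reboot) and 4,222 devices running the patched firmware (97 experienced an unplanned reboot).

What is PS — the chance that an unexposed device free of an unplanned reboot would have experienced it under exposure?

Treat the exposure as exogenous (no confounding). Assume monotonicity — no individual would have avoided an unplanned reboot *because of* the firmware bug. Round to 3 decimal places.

p₁ = P(outcome | exposed) = 184/1242 = 0.14815
p₀ = P(outcome | unexposed) = 97/4222 = 0.022975
Under exogeneity and monotonicity, PS = (p₁ − p₀) / (1 − p₀).
PS = (0.14815 − 0.022975) / (1 − 0.022975) = 0.12517 / 0.97703 ≈ 0.1281

PS ≈ 0.128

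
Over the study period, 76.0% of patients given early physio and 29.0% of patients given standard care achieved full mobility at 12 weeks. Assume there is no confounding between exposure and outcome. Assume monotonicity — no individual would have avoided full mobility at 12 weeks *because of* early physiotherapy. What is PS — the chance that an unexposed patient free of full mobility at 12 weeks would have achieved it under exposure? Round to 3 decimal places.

PS ≈ 0.662

p₁ = 0.76, p₀ = 0.29.
Under exogeneity and monotonicity, PS = (p₁ − p₀) / (1 − p₀).
PS = (0.76 − 0.29) / (1 − 0.29) = 0.47 / 0.71 ≈ 0.6620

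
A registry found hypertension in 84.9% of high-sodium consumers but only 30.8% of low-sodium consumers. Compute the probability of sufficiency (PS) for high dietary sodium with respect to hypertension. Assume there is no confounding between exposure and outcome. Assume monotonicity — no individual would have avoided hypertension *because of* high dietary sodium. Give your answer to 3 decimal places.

PS ≈ 0.782

p₁ = 0.849, p₀ = 0.308.
Under exogeneity and monotonicity, PS = (p₁ − p₀) / (1 − p₀).
PS = (0.849 − 0.308) / (1 − 0.308) = 0.541 / 0.692 ≈ 0.7818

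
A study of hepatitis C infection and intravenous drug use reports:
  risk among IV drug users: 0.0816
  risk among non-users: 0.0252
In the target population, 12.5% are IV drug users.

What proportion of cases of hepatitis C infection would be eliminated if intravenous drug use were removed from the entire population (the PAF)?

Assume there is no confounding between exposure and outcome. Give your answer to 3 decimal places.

Let p₁ = 0.0816, p₀ = 0.0252.
Overall risk P(Y=1) = π·p₁ + (1−π)·p₀ = 0.125×0.0816 + 0.875×0.0252 = 0.03225.
Under exogeneity, PAF = [P(Y=1) − p₀] / P(Y=1).
PAF = (0.03225 − 0.0252) / 0.03225 ≈ 0.2186

PAF ≈ 0.219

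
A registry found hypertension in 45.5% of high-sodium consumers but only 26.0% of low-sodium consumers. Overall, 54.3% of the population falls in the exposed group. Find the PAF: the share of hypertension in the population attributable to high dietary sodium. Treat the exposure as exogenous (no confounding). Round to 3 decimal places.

PAF ≈ 0.289

p₁ = 0.455, p₀ = 0.26.
Overall risk P(Y=1) = π·p₁ + (1−π)·p₀ = 0.543×0.455 + 0.457×0.26 = 0.36589.
Under exogeneity, PAF = [P(Y=1) − p₀] / P(Y=1).
PAF = (0.36589 − 0.26) / 0.36589 ≈ 0.2894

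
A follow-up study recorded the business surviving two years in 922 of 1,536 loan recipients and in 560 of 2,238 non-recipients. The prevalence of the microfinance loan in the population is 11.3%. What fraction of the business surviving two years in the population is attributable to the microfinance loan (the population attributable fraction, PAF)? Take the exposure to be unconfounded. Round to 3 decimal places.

PAF ≈ 0.136

p₁ = P(outcome | exposed) = 922/1536 = 0.60026
p₀ = P(outcome | unexposed) = 560/2238 = 0.25022
Overall risk P(Y=1) = π·p₁ + (1−π)·p₀ = 0.113×0.60026 + 0.887×0.25022 = 0.28978.
Under exogeneity, PAF = [P(Y=1) − p₀] / P(Y=1).
PAF = (0.28978 − 0.25022) / 0.28978 ≈ 0.1365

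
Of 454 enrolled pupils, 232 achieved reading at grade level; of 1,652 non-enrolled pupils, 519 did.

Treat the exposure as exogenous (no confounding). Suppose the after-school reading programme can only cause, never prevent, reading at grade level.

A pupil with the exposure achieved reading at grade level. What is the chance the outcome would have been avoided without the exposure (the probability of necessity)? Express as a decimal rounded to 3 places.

PN ≈ 0.385

p₁ = P(outcome | exposed) = 232/454 = 0.51101
p₀ = P(outcome | unexposed) = 519/1652 = 0.31416
Under exogeneity and monotonicity, PN = (p₁ − p₀) / p₁.
PN = (0.51101 − 0.31416) / 0.51101 = 0.19685 / 0.51101 ≈ 0.3852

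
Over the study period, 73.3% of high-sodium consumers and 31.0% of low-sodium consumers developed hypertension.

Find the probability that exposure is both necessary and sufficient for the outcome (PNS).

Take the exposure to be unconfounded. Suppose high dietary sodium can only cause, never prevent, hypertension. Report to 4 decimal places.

PNS ≈ 0.4230

p₁ = 0.733, p₀ = 0.31.
Under exogeneity and monotonicity, PNS = p₁ − p₀.
PNS = 0.733 − 0.31 = 0.423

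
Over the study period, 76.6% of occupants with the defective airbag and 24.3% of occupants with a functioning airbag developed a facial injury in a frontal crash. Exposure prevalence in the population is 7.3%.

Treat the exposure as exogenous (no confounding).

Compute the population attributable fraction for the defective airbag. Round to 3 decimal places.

PAF ≈ 0.136

p₁ = 0.766, p₀ = 0.243.
Overall risk P(Y=1) = π·p₁ + (1−π)·p₀ = 0.073×0.766 + 0.927×0.243 = 0.28118.
Under exogeneity, PAF = [P(Y=1) − p₀] / P(Y=1).
PAF = (0.28118 − 0.243) / 0.28118 ≈ 0.1358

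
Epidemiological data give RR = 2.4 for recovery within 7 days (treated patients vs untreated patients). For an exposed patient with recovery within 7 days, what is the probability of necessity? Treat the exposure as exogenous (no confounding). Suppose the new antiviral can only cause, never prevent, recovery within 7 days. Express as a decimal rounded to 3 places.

Under exogeneity and monotonicity, PN = (RR − 1) / RR = 1 − 1/RR.
PN = (2.4 − 1) / 2.4 = 1.4 / 2.4 ≈ 0.5833

PN ≈ 0.583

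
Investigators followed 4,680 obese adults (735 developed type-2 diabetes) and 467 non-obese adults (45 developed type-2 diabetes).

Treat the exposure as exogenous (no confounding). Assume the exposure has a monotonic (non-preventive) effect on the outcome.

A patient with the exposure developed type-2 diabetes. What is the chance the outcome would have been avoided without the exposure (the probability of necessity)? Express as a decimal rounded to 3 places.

PN ≈ 0.386

p₁ = P(outcome | exposed) = 735/4680 = 0.15705
p₀ = P(outcome | unexposed) = 45/467 = 0.09636
Under exogeneity and monotonicity, PN = (p₁ − p₀) / p₁.
PN = (0.15705 − 0.09636) / 0.15705 = 0.060692 / 0.15705 ≈ 0.3864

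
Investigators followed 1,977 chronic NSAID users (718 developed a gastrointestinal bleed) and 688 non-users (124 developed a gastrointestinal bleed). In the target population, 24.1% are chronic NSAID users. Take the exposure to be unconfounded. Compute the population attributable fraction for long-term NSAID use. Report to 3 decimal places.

PAF ≈ 0.197

p₁ = P(outcome | exposed) = 718/1977 = 0.36318
p₀ = P(outcome | unexposed) = 124/688 = 0.18023
Overall risk P(Y=1) = π·p₁ + (1−π)·p₀ = 0.241×0.36318 + 0.759×0.18023 = 0.22432.
Under exogeneity, PAF = [P(Y=1) − p₀] / P(Y=1).
PAF = (0.22432 − 0.18023) / 0.22432 ≈ 0.1965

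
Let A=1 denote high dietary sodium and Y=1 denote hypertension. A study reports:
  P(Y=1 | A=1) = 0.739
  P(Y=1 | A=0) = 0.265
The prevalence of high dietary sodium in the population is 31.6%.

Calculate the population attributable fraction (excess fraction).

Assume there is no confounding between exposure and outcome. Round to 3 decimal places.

Let p₁ = 0.739, p₀ = 0.265.
Overall risk P(Y=1) = π·p₁ + (1−π)·p₀ = 0.316×0.739 + 0.684×0.265 = 0.41478.
Under exogeneity, PAF = [P(Y=1) − p₀] / P(Y=1).
PAF = (0.41478 − 0.265) / 0.41478 ≈ 0.3611

PAF ≈ 0.361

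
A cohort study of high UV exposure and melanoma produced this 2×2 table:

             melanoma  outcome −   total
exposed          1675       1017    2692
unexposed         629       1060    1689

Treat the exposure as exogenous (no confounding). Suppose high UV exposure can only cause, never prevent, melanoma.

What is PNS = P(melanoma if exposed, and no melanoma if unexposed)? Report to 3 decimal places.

PNS ≈ 0.250

p₁ = P(outcome | exposed) = 1675/2692 = 0.62221
p₀ = P(outcome | unexposed) = 629/1689 = 0.37241
Under exogeneity and monotonicity, PNS = p₁ − p₀.
PNS = 0.62221 − 0.37241 = 0.2498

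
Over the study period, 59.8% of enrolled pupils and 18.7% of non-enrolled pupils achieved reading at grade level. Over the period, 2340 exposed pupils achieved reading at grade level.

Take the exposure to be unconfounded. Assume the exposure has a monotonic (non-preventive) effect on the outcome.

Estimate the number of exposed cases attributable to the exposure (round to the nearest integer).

about 1608 cases

p₁ = 0.598, p₀ = 0.187.
PN = (p₁ − p₀)/p₁ = (0.598 − 0.187) / 0.598 ≈ 0.68729.
Attributable cases ≈ PN × (exposed cases) = 0.68729 × 2340 ≈ 1608.26.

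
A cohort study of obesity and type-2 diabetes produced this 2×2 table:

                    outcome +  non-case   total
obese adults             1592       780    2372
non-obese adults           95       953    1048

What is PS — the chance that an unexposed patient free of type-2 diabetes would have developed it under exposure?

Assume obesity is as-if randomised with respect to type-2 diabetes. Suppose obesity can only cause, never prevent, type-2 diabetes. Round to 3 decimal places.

PS ≈ 0.638

p₁ = P(outcome | exposed) = 1592/2372 = 0.67116
p₀ = P(outcome | unexposed) = 95/1048 = 0.090649
Under exogeneity and monotonicity, PS = (p₁ − p₀)/(1 − p₀).
PS = (0.67116 − 0.090649) / 0.90935 ≈ 0.6384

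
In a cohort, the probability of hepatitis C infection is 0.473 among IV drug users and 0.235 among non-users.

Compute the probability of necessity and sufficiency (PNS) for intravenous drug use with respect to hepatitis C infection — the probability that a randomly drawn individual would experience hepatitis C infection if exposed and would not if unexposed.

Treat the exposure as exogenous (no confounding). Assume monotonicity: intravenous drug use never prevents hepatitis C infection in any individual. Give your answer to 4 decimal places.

Let p₁ = 0.473, p₀ = 0.235.
Under exogeneity and monotonicity, PNS = p₁ − p₀.
PNS = 0.473 − 0.235 = 0.238

PNS ≈ 0.2380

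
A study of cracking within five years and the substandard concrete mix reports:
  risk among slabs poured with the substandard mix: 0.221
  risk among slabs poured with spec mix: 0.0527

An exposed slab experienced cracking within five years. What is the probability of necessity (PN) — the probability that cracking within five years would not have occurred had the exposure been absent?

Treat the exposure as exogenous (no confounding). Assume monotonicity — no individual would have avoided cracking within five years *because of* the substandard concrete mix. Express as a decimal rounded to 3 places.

PN ≈ 0.762

Let p₁ = 0.221, p₀ = 0.0527.
Under exogeneity and monotonicity, PN = (p₁ − p₀) / p₁.
PN = (0.221 − 0.0527) / 0.221 = 0.1683 / 0.221 ≈ 0.7615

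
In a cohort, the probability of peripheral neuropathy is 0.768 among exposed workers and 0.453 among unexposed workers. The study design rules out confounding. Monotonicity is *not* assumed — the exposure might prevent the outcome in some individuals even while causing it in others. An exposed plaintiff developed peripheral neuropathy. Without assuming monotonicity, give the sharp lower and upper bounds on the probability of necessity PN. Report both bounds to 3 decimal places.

0.410 ≤ PN ≤ 0.712

Let p₁ = 0.768, p₀ = 0.453.
Under exogeneity alone the bounds on PN are max{0,(p₁−p₀)/p₁} ≤ PN ≤ min{1,(1−p₀)/p₁}.
  lower = (p₁ − p₀)/p₁ = 0.315 / 0.768 ≈ 0.4102
  upper = min{1, (1 − p₀)/p₁} = 0.547 / 0.768 ≈ 0.7122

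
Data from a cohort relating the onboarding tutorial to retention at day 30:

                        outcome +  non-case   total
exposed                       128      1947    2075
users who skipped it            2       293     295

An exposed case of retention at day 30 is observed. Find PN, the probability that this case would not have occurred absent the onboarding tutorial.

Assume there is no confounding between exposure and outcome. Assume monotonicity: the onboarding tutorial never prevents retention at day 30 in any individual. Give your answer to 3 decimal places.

PN ≈ 0.890

p₁ = P(outcome | exposed) = 128/2075 = 0.061687
p₀ = P(outcome | unexposed) = 2/295 = 0.0067797
Under exogeneity and monotonicity, PN = (p₁ − p₀)/p₁.
PN = (0.061687 − 0.0067797) / 0.061687 ≈ 0.8901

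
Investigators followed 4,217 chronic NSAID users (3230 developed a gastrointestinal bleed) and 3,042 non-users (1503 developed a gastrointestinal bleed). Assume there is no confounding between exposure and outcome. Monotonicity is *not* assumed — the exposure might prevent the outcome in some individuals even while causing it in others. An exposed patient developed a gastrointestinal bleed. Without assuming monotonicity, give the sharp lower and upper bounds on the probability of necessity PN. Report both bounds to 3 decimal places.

0.355 ≤ PN ≤ 0.661

p₁ = P(outcome | exposed) = 3230/4217 = 0.76595
p₀ = P(outcome | unexposed) = 1503/3042 = 0.49408
Under exogeneity alone the bounds on PN are max{0,(p₁−p₀)/p₁} ≤ PN ≤ min{1,(1−p₀)/p₁}.
  lower = (p₁ − p₀)/p₁ = 0.27186 / 0.76595 ≈ 0.3549
  upper = min{1, (1 − p₀)/p₁} = 0.50592 / 0.76595 ≈ 0.6605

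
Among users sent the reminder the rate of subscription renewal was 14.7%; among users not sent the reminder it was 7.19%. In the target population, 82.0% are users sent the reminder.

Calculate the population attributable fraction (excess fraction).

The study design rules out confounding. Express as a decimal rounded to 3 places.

p₁ = 0.147, p₀ = 0.0719.
Overall risk P(Y=1) = π·p₁ + (1−π)·p₀ = 0.82×0.147 + 0.18×0.0719 = 0.13348.
Under exogeneity, PAF = [P(Y=1) − p₀] / P(Y=1).
PAF = (0.13348 − 0.0719) / 0.13348 ≈ 0.4614

PAF ≈ 0.461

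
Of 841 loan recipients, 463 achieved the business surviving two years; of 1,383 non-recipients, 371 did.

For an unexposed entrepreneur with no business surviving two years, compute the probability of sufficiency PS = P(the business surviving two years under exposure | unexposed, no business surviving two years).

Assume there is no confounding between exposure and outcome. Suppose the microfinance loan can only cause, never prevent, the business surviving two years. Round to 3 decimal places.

p₁ = P(outcome | exposed) = 463/841 = 0.55054
p₀ = P(outcome | unexposed) = 371/1383 = 0.26826
Under exogeneity and monotonicity, PS = (p₁ − p₀) / (1 − p₀).
PS = (0.55054 − 0.26826) / (1 − 0.26826) = 0.28228 / 0.73174 ≈ 0.3858

PS ≈ 0.386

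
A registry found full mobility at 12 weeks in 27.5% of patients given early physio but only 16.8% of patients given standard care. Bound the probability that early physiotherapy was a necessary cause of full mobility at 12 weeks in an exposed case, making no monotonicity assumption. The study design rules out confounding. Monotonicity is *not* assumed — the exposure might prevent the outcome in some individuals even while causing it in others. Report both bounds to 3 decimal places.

p₁ = 0.275, p₀ = 0.168.
Under exogeneity alone the bounds on PN are max{0,(p₁−p₀)/p₁} ≤ PN ≤ min{1,(1−p₀)/p₁}.
  lower = (p₁ − p₀)/p₁ = 0.107 / 0.275 ≈ 0.3891
  upper = min{1, (1 − p₀)/p₁} = 0.832 / 0.275 ≈ 3.0255 → capped at 1

0.389 ≤ PN ≤ 1.000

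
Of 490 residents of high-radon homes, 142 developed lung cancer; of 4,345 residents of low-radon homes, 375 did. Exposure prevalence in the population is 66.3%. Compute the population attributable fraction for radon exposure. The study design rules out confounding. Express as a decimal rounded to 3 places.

PAF ≈ 0.610

p₁ = P(outcome | exposed) = 142/490 = 0.2898
p₀ = P(outcome | unexposed) = 375/4345 = 0.086306
Overall risk P(Y=1) = π·p₁ + (1−π)·p₀ = 0.663×0.2898 + 0.337×0.086306 = 0.22122.
Under exogeneity, PAF = [P(Y=1) − p₀] / P(Y=1).
PAF = (0.22122 − 0.086306) / 0.22122 ≈ 0.6099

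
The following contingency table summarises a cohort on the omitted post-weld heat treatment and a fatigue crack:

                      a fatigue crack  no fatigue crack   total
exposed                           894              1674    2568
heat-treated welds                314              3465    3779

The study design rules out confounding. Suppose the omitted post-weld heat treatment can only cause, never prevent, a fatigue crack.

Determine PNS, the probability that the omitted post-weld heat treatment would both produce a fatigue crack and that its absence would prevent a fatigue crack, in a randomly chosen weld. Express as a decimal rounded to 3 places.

PNS ≈ 0.265

p₁ = P(outcome | exposed) = 894/2568 = 0.34813
p₀ = P(outcome | unexposed) = 314/3779 = 0.083091
Under exogeneity and monotonicity, PNS = p₁ − p₀.
PNS = 0.34813 − 0.083091 = 0.26504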